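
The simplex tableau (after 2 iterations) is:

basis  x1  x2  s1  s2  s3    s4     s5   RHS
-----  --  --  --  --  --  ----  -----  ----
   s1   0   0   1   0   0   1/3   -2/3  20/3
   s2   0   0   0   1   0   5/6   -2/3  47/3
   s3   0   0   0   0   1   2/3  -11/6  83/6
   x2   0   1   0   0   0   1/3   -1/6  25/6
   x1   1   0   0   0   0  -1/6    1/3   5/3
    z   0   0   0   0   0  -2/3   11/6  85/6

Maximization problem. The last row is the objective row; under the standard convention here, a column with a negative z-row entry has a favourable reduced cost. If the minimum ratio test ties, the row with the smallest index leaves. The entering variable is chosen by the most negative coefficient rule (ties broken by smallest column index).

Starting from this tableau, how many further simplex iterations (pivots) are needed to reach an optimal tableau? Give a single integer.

1

pivot: s4 in, x2 out → z = 45/2
No improving column remains; optimal.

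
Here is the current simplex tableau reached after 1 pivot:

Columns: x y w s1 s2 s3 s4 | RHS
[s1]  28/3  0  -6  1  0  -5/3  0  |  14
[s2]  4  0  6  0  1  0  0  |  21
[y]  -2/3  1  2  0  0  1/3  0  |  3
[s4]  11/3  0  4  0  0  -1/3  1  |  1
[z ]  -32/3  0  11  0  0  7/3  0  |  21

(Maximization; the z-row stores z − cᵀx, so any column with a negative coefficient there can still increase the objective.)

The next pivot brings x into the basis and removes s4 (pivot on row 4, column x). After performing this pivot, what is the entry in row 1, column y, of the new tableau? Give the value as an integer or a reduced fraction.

0

Pivot element is row 4, column x: 11/3.
Normalize row 4: new (row 4, y) = 0/(11/3) = 0.
row 1 ← row 1 − (28/3)·(new row 4): 0 − (28/3)·0 = 0.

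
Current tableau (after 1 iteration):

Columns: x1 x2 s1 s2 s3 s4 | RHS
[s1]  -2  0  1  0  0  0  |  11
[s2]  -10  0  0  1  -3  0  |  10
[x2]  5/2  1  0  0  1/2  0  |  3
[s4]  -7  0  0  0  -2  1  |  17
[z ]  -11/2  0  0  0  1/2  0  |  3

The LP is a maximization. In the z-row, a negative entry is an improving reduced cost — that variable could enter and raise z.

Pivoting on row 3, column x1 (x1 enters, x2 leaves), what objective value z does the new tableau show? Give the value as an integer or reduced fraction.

Minimum ratio for x1: 3/(5/2) = 6/5.
z changes by −(z-row coeff of x1)·ratio = −(-11/2)·(6/5) = 33/5.
New z = 3 + (33/5) = 48/5.

48/5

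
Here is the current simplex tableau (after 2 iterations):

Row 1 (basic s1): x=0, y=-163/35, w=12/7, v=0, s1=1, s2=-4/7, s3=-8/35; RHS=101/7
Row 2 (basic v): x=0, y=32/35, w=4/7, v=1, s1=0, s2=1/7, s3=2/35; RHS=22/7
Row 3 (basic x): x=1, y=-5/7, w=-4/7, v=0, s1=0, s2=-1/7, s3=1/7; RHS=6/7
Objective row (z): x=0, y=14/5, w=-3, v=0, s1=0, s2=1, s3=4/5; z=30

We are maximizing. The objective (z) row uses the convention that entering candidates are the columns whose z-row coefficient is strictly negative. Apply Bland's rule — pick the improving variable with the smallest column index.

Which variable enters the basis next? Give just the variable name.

w

Objective-row coefficients: x: 0, y: 14/5, w: -3, v: 0, s1: 0, s2: 1, s3: 4/5.
Improving columns: w. Bland's rule picks the smallest column index → w.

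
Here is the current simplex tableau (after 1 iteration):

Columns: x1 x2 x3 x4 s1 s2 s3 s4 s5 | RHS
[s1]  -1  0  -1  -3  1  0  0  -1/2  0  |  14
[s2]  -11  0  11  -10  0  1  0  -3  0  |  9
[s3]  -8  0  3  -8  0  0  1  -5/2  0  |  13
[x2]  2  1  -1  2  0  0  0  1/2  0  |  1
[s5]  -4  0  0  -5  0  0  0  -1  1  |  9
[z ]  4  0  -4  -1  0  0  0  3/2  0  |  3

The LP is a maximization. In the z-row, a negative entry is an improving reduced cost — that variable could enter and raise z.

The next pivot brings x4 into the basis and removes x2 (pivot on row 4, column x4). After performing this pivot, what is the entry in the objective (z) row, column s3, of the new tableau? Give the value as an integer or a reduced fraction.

Pivot element is row 4, column x4: 2.
Normalize row 4: new (row 4, s3) = 0/2 = 0.
z-row ← z-row − (-1)·(new row 4): 0 − (-1)·0 = 0.

0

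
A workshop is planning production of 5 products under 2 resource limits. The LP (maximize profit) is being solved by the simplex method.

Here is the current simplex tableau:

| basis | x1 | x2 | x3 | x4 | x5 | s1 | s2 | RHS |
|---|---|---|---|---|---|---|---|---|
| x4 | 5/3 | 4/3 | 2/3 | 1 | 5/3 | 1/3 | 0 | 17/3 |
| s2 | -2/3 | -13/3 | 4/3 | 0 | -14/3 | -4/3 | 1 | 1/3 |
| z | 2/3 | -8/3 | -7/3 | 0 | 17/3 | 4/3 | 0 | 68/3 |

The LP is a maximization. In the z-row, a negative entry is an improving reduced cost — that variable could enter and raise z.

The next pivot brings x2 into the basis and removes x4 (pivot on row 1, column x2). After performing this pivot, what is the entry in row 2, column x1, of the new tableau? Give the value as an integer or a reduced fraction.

Pivot element is row 1, column x2: 4/3.
Normalize row 1: new (row 1, x1) = (5/3)/(4/3) = 5/4.
row 2 ← row 2 − (-13/3)·(new row 1): -2/3 − (-13/3)·(5/4) = 19/4.

19/4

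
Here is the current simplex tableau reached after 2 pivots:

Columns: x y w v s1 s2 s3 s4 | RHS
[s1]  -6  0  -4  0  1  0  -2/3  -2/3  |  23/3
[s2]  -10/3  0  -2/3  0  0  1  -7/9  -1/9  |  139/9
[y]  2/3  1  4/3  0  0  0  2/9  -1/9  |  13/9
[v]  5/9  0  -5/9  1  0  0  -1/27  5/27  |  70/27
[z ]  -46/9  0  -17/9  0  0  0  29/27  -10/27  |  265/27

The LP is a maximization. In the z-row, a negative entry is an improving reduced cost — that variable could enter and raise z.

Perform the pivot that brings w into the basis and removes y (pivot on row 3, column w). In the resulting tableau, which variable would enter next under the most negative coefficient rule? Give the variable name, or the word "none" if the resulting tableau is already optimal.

x

Pivot element 4/3. New z-row = old z-row − (-17/9)·(row 3/(4/3)).
Updated z-row coefficients: x: -25/6, y: 17/12, w: 0, v: 0, s1: 0, s2: 0, s3: 25/18, s4: -19/36.
The most negative is -25/6 in column x, so x would enter next.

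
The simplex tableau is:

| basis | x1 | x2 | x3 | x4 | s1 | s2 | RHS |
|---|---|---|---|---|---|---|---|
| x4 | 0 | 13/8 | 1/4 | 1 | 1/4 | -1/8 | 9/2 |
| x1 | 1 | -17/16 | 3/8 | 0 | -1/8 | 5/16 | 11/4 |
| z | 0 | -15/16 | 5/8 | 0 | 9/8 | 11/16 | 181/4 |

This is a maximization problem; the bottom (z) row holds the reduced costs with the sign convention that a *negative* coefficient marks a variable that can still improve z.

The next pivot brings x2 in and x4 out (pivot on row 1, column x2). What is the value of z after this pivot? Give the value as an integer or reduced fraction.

622/13

Minimum ratio for x2: (9/2)/(13/8) = 36/13.
z changes by −(z-row coeff of x2)·ratio = −(-15/16)·(36/13) = 135/52.
New z = 181/4 + (135/52) = 622/13.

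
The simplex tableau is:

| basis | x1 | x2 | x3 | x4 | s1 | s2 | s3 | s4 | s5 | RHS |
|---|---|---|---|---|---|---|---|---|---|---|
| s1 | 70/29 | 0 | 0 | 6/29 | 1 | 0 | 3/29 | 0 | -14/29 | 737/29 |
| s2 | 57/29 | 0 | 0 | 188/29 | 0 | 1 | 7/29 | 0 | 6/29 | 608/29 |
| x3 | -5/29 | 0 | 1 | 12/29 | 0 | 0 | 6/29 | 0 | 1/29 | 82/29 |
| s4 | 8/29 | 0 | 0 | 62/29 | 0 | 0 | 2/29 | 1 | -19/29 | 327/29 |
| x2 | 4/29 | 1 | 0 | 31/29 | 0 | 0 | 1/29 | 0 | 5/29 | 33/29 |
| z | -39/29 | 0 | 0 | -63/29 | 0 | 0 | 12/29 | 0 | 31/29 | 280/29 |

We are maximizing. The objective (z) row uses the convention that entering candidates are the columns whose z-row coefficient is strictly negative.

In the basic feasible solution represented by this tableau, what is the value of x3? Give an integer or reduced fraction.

x3 is basic (row 3); its value is the RHS of that row: 82/29.

82/29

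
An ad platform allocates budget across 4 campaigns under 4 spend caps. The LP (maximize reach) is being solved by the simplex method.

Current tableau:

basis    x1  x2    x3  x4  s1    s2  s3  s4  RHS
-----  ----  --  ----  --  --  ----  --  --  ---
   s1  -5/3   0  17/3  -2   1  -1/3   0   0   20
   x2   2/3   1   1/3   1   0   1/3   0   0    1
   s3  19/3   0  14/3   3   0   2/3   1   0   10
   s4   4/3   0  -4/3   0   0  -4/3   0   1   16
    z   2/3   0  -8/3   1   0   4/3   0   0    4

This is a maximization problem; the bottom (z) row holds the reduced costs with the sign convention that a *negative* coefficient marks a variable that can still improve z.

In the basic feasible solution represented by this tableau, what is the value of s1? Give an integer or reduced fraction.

20

s1 is basic (row 1); its value is the RHS of that row: 20.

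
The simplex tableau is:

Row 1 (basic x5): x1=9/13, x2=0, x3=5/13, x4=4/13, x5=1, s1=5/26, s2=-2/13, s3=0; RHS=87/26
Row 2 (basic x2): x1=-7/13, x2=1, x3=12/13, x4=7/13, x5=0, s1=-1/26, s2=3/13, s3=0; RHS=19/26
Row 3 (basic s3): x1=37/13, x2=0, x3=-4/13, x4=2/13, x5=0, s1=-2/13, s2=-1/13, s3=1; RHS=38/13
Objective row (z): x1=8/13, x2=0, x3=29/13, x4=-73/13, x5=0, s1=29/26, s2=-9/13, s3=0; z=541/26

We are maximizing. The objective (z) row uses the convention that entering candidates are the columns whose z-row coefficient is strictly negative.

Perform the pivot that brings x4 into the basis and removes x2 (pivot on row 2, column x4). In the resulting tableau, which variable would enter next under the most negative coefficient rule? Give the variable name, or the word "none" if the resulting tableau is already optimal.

Pivot element 7/13. New z-row = old z-row − (-73/13)·(row 2/(7/13)).
Updated z-row coefficients: x1: -5, x2: 73/7, x3: 83/7, x4: 0, x5: 0, s1: 5/7, s2: 12/7, s3: 0.
The most negative is -5 in column x1, so x1 would enter next.

x1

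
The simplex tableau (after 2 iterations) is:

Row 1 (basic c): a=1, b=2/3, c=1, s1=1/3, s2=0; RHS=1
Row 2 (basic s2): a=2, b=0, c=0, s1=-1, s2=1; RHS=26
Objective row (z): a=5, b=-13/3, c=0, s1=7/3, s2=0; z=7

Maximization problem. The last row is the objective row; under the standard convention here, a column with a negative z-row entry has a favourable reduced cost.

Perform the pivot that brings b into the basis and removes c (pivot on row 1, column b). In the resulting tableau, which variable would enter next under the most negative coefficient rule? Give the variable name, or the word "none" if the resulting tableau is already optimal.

Pivot element 2/3. New z-row = old z-row − (-13/3)·(row 1/(2/3)).
Updated z-row coefficients: a: 23/2, b: 0, c: 13/2, s1: 9/2, s2: 0.
No coefficient is strictly negative; the tableau after this pivot is optimal.

none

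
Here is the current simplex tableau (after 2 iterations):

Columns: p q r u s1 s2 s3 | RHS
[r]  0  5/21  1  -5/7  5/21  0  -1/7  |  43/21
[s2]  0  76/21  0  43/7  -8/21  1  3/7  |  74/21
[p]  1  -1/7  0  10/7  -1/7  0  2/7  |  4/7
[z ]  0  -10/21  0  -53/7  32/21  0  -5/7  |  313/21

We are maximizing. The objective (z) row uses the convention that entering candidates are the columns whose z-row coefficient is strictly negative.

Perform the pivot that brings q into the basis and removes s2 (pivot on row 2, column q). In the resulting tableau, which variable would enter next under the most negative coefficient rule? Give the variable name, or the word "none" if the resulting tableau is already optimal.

u

Pivot element 76/21. New z-row = old z-row − (-10/21)·(row 2/(76/21)).
Updated z-row coefficients: p: 0, q: 0, r: 0, u: -257/38, s1: 28/19, s2: 5/38, s3: -25/38.
The most negative is -257/38 in column u, so u would enter next.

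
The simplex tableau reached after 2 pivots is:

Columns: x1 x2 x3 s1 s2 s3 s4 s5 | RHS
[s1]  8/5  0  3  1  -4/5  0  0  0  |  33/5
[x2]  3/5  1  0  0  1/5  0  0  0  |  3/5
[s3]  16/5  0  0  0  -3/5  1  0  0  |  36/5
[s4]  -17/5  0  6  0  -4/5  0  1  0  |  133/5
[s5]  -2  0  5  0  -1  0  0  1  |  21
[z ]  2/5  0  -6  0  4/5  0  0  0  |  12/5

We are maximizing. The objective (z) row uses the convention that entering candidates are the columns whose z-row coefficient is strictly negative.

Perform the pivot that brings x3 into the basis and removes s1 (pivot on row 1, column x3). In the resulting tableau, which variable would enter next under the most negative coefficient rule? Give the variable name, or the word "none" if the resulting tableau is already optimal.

Pivot element 3. New z-row = old z-row − (-6)·(row 1/3).
Updated z-row coefficients: x1: 18/5, x2: 0, x3: 0, s1: 2, s2: -4/5, s3: 0, s4: 0, s5: 0.
The most negative is -4/5 in column s2, so s2 would enter next.

s2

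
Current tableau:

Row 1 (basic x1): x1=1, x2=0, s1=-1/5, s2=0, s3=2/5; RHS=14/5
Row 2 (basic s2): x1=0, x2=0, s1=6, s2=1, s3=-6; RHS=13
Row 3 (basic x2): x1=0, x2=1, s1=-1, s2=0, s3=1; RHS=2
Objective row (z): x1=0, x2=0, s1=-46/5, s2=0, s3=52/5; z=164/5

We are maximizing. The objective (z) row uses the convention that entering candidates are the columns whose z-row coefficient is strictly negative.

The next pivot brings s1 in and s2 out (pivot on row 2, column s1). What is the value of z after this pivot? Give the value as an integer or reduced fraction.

Minimum ratio for s1: 13/6 = 13/6.
z changes by −(z-row coeff of s1)·ratio = −(-46/5)·(13/6) = 299/15.
New z = 164/5 + (299/15) = 791/15.

791/15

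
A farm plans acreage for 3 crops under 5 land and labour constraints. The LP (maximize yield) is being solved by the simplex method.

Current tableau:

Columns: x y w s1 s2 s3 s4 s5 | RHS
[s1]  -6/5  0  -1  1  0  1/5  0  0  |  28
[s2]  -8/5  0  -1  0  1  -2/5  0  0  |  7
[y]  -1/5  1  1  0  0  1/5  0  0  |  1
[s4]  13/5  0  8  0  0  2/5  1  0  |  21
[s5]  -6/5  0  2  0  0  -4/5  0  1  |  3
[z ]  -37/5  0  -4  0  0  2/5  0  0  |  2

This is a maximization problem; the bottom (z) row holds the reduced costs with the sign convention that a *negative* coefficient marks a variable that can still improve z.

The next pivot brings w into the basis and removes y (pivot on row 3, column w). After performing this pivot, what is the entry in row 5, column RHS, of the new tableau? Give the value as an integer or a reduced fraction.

1

Pivot element is row 3, column w: 1.
Normalize row 3: new (row 3, RHS) = 1/1 = 1.
row 5 ← row 5 − 2·(new row 3): 3 − 2·1 = 1.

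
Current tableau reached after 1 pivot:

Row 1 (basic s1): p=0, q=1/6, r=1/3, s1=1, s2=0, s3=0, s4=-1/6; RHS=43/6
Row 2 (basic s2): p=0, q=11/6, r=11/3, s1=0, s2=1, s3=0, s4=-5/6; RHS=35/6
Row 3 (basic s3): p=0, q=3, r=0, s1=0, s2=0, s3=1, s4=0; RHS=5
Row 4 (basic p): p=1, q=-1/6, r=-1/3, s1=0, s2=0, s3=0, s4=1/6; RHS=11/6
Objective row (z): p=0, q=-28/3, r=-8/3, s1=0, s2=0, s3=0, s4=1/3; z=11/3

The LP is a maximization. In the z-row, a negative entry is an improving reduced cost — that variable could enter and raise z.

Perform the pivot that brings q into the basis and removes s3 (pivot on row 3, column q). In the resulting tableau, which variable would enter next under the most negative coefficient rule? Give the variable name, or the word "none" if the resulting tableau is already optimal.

Pivot element 3. New z-row = old z-row − (-28/3)·(row 3/3).
Updated z-row coefficients: p: 0, q: 0, r: -8/3, s1: 0, s2: 0, s3: 28/9, s4: 1/3.
The most negative is -8/3 in column r, so r would enter next.

r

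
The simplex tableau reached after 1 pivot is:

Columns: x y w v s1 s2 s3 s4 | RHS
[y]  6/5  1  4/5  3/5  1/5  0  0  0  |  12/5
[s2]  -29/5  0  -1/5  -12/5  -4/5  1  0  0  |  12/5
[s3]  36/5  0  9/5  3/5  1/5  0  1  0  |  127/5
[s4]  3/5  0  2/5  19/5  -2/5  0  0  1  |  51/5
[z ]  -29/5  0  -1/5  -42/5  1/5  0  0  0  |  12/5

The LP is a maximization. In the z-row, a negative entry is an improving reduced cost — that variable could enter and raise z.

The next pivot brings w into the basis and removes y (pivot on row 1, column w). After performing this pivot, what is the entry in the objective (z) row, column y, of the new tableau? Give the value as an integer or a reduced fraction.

1/4

Pivot element is row 1, column w: 4/5.
Normalize row 1: new (row 1, y) = 1/(4/5) = 5/4.
z-row ← z-row − (-1/5)·(new row 1): 0 − (-1/5)·(5/4) = 1/4.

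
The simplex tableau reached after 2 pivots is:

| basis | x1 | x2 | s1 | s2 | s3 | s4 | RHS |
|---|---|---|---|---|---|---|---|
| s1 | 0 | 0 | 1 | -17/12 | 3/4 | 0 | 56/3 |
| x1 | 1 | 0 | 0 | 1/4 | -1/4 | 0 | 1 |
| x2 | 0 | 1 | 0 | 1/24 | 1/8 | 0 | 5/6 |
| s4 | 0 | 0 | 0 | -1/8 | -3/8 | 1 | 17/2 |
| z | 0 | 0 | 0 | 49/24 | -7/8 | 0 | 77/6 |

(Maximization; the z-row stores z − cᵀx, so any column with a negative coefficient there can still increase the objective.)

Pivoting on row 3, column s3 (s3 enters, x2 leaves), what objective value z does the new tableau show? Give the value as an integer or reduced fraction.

56/3

Minimum ratio for s3: (5/6)/(1/8) = 20/3.
z changes by −(z-row coeff of s3)·ratio = −(-7/8)·(20/3) = 35/6.
New z = 77/6 + (35/6) = 56/3.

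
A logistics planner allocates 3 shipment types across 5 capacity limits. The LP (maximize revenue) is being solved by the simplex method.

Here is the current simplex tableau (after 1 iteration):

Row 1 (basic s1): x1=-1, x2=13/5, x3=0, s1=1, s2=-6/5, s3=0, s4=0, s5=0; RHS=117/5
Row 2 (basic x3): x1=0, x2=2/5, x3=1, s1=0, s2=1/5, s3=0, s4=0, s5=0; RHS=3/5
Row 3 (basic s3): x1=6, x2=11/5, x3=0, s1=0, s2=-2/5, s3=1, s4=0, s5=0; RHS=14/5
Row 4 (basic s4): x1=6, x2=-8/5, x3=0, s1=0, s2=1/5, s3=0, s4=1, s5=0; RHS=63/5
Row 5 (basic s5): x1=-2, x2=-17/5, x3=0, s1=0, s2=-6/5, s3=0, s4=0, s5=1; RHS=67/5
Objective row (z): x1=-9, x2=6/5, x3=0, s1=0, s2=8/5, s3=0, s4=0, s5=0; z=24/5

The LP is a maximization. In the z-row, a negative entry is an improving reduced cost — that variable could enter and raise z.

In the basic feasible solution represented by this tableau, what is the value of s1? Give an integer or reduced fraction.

117/5

s1 is basic (row 1); its value is the RHS of that row: 117/5.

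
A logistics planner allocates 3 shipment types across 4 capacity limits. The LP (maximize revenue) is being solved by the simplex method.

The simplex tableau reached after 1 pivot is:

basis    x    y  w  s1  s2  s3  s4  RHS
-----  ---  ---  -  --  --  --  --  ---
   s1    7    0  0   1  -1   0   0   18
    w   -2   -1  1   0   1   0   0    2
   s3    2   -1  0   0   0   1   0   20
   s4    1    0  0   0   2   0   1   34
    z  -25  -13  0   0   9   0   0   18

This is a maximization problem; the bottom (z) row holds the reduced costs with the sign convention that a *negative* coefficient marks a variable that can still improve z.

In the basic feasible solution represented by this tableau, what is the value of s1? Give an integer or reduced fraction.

18

s1 is basic (row 1); its value is the RHS of that row: 18.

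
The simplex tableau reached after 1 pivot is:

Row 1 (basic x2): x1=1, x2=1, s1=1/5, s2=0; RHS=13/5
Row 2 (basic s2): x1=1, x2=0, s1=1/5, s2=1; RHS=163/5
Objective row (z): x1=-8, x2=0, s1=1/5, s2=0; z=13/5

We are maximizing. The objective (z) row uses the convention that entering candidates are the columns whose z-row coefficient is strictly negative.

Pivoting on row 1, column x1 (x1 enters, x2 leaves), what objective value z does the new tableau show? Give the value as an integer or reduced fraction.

Minimum ratio for x1: (13/5)/1 = 13/5.
z changes by −(z-row coeff of x1)·ratio = −(-8)·(13/5) = 104/5.
New z = 13/5 + (104/5) = 117/5.

117/5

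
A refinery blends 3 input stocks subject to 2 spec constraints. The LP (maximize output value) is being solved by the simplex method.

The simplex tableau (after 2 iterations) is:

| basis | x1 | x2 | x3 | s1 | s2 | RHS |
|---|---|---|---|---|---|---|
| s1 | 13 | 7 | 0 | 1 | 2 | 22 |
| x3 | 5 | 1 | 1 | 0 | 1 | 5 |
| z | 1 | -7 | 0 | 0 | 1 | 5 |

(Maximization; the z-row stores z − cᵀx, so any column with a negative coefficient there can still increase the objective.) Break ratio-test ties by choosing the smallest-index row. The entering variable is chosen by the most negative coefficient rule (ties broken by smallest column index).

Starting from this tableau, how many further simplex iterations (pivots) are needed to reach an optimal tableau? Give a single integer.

1

pivot: x2 in, s1 out → z = 27
No improving column remains; optimal.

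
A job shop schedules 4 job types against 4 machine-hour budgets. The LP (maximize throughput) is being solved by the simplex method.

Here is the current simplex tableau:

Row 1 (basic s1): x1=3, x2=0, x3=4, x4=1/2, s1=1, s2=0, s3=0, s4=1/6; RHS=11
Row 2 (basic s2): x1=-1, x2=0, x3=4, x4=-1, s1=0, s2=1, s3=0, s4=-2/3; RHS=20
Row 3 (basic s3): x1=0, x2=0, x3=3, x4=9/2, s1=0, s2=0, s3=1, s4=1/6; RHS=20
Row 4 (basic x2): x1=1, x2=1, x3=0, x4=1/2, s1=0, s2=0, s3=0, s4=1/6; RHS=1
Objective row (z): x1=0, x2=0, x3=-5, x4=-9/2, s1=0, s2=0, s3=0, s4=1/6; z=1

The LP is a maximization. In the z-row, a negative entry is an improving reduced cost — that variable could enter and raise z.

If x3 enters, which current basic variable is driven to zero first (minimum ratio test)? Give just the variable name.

Ratios: row 1 (s1): 11/4 = 11/4; row 2 (s2): 20/4 = 5; row 3 (s3): 20/3 = 20/3; row 4 (x2): entry 0 ≤ 0, skip.
Minimum ratio 11/4 is in the s1 row, so s1 leaves.

s1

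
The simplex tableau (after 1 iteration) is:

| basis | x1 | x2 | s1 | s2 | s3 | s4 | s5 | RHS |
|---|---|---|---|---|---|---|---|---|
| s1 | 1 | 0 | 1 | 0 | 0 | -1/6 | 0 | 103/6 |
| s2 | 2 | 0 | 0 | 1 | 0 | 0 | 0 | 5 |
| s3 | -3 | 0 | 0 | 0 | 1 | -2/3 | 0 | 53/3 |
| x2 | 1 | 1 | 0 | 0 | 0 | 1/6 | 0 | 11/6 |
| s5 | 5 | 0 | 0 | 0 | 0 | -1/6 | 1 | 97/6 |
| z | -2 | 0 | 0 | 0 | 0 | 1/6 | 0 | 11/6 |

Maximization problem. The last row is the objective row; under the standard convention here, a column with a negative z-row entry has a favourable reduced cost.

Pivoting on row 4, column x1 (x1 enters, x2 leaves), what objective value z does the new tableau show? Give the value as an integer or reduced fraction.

Minimum ratio for x1: (11/6)/1 = 11/6.
z changes by −(z-row coeff of x1)·ratio = −(-2)·(11/6) = 11/3.
New z = 11/6 + (11/3) = 11/2.

11/2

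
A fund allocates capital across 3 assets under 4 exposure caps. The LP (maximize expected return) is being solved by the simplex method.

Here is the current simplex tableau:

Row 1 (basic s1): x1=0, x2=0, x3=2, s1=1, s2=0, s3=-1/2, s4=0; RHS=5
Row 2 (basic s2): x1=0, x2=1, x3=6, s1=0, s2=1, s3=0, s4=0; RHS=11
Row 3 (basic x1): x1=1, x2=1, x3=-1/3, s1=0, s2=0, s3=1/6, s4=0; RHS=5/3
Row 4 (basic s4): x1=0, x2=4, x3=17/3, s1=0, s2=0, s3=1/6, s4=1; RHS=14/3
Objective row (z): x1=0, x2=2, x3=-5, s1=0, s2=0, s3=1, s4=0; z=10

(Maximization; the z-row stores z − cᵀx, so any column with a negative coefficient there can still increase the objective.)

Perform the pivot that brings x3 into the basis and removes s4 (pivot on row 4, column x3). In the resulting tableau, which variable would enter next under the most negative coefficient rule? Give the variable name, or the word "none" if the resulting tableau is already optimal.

Pivot element 17/3. New z-row = old z-row − (-5)·(row 4/(17/3)).
Updated z-row coefficients: x1: 0, x2: 94/17, x3: 0, s1: 0, s2: 0, s3: 39/34, s4: 15/17.
No coefficient is strictly negative; the tableau after this pivot is optimal.

none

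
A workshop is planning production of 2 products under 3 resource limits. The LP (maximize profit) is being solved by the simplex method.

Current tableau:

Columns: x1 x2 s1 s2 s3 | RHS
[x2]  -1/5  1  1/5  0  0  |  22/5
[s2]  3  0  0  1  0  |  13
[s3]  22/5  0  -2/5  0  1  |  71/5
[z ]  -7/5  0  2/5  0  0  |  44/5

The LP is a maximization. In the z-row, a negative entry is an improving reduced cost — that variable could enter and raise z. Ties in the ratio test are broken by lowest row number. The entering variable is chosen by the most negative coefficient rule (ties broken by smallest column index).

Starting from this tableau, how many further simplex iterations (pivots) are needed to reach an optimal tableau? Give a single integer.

1

pivot: x1 in, s3 out → z = 293/22
No improving column remains; optimal.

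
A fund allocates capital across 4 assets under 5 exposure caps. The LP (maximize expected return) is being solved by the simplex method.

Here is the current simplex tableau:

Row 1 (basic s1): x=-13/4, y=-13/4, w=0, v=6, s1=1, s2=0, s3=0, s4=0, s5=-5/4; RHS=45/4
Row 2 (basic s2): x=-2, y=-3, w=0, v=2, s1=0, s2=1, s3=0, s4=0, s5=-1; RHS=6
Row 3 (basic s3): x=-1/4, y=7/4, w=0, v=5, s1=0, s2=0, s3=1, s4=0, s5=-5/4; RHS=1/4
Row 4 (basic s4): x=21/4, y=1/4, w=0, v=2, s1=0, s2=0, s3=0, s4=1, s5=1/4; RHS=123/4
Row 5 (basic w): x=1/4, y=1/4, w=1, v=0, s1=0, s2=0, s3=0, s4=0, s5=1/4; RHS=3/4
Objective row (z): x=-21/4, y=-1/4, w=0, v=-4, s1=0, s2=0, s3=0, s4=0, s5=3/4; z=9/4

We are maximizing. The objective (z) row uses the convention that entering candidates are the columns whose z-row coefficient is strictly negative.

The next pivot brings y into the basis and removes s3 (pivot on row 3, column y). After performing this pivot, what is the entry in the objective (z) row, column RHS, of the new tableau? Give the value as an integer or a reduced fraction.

16/7

Pivot element is row 3, column y: 7/4.
Normalize row 3: new (row 3, RHS) = (1/4)/(7/4) = 1/7.
z-row ← z-row − (-1/4)·(new row 3): 9/4 − (-1/4)·(1/7) = 16/7.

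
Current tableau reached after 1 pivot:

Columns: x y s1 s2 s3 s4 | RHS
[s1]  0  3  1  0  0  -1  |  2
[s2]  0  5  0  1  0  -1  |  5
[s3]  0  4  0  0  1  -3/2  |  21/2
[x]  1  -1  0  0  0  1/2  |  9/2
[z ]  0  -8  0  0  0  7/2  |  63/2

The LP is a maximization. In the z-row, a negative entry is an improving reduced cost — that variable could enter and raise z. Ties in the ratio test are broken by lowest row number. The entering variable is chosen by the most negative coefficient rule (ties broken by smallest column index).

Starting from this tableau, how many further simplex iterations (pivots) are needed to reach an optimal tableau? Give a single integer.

pivot: y in, s1 out → z = 221/6
No improving column remains; optimal.

1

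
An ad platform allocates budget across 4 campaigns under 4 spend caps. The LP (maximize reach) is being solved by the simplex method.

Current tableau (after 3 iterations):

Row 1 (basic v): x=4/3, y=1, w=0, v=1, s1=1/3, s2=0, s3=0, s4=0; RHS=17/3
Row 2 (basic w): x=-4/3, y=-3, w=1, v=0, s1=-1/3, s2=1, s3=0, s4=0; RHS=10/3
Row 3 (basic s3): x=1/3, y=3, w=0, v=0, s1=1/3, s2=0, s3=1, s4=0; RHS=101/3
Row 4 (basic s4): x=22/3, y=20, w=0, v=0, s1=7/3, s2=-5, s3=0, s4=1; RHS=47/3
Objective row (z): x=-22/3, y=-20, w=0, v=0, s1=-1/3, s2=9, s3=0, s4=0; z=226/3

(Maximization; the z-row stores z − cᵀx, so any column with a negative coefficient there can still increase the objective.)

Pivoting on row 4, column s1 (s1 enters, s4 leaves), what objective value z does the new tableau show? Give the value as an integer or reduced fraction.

543/7

Minimum ratio for s1: (47/3)/(7/3) = 47/7.
z changes by −(z-row coeff of s1)·ratio = −(-1/3)·(47/7) = 47/21.
New z = 226/3 + (47/21) = 543/7.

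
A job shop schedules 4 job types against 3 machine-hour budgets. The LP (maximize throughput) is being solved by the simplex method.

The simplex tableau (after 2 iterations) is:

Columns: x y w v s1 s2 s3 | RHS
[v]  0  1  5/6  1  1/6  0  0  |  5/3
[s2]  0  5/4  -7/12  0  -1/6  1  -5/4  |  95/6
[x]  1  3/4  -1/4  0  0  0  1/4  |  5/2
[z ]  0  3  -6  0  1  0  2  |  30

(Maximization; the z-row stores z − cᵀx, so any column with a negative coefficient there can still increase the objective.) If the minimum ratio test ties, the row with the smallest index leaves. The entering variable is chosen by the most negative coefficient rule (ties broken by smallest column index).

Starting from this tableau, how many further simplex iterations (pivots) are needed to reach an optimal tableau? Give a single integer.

1

pivot: w in, v out → z = 42
No improving column remains; optimal.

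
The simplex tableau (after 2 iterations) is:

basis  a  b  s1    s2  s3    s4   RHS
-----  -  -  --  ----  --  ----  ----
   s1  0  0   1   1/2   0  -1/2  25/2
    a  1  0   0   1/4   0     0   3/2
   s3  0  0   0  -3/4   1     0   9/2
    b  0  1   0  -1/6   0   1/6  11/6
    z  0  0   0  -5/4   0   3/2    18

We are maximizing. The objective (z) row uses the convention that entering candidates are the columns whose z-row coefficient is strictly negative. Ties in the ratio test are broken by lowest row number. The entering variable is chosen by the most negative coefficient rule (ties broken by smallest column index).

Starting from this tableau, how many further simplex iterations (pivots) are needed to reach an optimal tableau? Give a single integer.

pivot: s2 in, a out → z = 51/2
No improving column remains; optimal.

1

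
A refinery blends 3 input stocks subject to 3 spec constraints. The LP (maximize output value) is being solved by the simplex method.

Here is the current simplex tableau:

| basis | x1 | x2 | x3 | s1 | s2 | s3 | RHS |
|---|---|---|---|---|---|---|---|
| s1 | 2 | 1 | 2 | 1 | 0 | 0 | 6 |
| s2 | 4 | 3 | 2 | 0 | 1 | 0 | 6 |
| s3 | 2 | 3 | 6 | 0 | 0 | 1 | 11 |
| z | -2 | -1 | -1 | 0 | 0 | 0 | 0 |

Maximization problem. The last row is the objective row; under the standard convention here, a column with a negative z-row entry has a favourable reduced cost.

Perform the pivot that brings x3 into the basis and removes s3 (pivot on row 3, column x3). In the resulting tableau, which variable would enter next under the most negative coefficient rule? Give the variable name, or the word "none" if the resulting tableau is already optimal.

Pivot element 6. New z-row = old z-row − (-1)·(row 3/6).
Updated z-row coefficients: x1: -5/3, x2: -1/2, x3: 0, s1: 0, s2: 0, s3: 1/6.
The most negative is -5/3 in column x1, so x1 would enter next.

x1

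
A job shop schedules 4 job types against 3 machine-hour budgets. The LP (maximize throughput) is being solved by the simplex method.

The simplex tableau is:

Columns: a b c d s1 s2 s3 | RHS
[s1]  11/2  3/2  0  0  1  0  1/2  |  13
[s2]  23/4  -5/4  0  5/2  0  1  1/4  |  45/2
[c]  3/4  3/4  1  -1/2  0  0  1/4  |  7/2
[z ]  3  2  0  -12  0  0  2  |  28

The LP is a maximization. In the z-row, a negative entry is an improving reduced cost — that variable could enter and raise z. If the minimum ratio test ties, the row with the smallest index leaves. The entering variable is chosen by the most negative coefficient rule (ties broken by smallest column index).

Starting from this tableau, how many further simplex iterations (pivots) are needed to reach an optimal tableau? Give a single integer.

pivot: d in, s2 out → z = 136
pivot: b in, s1 out → z = 512/3
No improving column remains; optimal.

2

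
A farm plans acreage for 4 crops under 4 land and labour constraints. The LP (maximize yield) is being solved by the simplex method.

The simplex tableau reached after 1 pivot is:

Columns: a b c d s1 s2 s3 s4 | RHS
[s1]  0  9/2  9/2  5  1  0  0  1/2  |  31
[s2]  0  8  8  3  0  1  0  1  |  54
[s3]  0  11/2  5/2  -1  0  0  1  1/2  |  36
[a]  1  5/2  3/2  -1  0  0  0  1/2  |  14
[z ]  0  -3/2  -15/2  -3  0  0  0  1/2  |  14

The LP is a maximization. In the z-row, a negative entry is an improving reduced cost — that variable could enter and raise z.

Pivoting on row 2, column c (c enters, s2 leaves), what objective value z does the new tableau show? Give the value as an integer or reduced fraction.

517/8

Minimum ratio for c: 54/8 = 27/4.
z changes by −(z-row coeff of c)·ratio = −(-15/2)·(27/4) = 405/8.
New z = 14 + (405/8) = 517/8.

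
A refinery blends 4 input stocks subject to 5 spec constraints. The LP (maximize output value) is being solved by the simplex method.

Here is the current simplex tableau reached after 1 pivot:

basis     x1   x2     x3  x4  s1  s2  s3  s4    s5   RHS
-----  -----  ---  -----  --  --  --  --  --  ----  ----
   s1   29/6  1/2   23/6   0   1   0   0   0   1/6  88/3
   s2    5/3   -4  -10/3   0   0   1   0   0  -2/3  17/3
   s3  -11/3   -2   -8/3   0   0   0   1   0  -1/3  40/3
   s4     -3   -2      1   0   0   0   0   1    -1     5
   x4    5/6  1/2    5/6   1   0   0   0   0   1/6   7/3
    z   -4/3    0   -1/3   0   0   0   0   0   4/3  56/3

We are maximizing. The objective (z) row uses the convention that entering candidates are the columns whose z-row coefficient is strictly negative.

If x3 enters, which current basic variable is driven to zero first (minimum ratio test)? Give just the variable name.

x4

Ratios: row 1 (s1): (88/3)/(23/6) = 176/23; row 2 (s2): entry -10/3 ≤ 0, skip; row 3 (s3): entry -8/3 ≤ 0, skip; row 4 (s4): 5/1 = 5; row 5 (x4): (7/3)/(5/6) = 14/5.
Minimum ratio 14/5 is in the x4 row, so x4 leaves.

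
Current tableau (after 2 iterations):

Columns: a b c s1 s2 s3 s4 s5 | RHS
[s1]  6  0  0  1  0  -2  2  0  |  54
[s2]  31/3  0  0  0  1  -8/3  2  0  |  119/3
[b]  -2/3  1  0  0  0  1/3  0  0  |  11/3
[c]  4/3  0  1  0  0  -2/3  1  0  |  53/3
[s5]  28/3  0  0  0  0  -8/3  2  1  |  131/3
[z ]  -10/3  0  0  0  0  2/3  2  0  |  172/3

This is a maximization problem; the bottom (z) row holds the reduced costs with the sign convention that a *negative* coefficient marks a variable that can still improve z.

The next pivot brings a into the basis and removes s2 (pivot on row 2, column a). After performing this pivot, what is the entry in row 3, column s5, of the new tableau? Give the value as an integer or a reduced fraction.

Pivot element is row 2, column a: 31/3.
Normalize row 2: new (row 2, s5) = 0/(31/3) = 0.
row 3 ← row 3 − (-2/3)·(new row 2): 0 − (-2/3)·0 = 0.

0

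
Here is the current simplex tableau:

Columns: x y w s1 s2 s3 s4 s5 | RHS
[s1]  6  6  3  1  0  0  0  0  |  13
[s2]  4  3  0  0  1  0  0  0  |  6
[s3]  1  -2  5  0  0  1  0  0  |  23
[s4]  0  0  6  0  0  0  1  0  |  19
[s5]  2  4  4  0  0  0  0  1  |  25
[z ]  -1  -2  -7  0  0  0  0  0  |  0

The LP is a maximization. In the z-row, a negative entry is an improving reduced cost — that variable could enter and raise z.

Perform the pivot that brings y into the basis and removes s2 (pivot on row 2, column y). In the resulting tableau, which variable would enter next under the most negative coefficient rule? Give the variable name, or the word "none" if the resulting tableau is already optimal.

w

Pivot element 3. New z-row = old z-row − (-2)·(row 2/3).
Updated z-row coefficients: x: 5/3, y: 0, w: -7, s1: 0, s2: 2/3, s3: 0, s4: 0, s5: 0.
The most negative is -7 in column w, so w would enter next.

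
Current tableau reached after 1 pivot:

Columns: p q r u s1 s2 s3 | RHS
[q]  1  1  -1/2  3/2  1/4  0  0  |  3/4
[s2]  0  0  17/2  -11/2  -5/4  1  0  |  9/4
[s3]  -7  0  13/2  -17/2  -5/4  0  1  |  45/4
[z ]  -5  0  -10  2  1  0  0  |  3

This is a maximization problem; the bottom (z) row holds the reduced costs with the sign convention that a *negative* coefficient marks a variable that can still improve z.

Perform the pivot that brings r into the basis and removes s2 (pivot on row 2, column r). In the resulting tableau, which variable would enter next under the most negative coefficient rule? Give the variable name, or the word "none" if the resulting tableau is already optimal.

p

Pivot element 17/2. New z-row = old z-row − (-10)·(row 2/(17/2)).
Updated z-row coefficients: p: -5, q: 0, r: 0, u: -76/17, s1: -8/17, s2: 20/17, s3: 0.
The most negative is -5 in column p, so p would enter next.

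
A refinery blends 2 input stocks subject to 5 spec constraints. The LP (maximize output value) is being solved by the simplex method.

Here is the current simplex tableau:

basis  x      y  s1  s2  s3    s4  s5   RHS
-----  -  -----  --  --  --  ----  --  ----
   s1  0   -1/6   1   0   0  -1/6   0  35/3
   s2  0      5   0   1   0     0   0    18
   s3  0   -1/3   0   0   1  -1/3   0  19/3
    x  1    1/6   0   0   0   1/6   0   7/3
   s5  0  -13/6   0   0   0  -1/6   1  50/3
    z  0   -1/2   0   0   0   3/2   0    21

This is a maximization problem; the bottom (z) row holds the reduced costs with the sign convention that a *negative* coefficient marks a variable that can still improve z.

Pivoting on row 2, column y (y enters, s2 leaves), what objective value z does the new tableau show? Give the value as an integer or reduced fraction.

Minimum ratio for y: 18/5 = 18/5.
z changes by −(z-row coeff of y)·ratio = −(-1/2)·(18/5) = 9/5.
New z = 21 + (9/5) = 114/5.

114/5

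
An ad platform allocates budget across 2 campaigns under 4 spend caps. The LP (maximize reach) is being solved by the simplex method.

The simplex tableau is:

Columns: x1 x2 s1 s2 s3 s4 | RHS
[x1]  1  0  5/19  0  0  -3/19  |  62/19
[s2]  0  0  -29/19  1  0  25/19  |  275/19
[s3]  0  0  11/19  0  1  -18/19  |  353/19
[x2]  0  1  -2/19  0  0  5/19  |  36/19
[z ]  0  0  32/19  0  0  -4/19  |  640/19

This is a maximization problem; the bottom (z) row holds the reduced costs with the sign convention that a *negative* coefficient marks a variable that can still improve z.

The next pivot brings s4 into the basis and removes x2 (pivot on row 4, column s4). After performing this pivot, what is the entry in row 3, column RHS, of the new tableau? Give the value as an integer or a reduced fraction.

Pivot element is row 4, column s4: 5/19.
Normalize row 4: new (row 4, RHS) = (36/19)/(5/19) = 36/5.
row 3 ← row 3 − (-18/19)·(new row 4): 353/19 − (-18/19)·(36/5) = 127/5.

127/5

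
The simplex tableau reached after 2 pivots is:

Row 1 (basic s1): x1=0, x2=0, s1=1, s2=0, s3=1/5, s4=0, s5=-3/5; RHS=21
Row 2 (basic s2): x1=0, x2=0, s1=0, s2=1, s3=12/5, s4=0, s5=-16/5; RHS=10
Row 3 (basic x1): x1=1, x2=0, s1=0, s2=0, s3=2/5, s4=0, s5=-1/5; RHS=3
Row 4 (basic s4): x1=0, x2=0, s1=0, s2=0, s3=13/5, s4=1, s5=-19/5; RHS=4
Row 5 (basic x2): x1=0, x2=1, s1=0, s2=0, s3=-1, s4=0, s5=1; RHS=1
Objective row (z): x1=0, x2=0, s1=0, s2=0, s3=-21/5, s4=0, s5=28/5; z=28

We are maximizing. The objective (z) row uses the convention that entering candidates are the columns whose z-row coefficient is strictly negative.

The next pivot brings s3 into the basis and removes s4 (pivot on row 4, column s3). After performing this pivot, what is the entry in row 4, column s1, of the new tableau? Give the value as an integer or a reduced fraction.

Pivot element is row 4, column s3: 13/5.
Normalize row 4: new (row 4, s1) = 0/(13/5) = 0.
Row 4 is the pivot row, so the entry is 0.

0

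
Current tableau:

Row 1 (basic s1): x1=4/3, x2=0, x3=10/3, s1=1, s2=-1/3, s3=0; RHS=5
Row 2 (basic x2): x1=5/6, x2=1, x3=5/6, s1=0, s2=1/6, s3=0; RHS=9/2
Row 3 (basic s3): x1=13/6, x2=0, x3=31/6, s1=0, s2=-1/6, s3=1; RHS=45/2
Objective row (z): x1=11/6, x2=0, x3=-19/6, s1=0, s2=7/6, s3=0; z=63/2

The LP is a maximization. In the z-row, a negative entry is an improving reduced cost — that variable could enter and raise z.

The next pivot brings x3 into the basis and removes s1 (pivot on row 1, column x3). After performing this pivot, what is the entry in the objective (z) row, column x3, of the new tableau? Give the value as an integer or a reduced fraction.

0

Pivot element is row 1, column x3: 10/3.
Normalize row 1: new (row 1, x3) = (10/3)/(10/3) = 1.
z-row ← z-row − (-19/6)·(new row 1): -19/6 − (-19/6)·1 = 0.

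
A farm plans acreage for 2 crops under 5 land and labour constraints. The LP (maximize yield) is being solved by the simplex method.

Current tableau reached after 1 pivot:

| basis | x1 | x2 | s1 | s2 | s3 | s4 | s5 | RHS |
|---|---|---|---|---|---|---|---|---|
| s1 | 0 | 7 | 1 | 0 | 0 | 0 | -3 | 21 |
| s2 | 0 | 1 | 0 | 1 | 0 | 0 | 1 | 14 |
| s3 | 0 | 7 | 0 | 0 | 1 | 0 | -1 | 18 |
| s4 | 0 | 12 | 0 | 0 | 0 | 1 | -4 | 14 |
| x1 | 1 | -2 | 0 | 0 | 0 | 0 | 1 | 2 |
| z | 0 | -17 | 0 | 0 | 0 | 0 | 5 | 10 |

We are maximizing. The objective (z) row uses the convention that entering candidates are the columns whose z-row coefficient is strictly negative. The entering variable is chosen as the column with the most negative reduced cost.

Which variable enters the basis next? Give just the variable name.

x2

Objective-row coefficients: x1: 0, x2: -17, s1: 0, s2: 0, s3: 0, s4: 0, s5: 5.
The most negative is -17 in column x2, so x2 enters.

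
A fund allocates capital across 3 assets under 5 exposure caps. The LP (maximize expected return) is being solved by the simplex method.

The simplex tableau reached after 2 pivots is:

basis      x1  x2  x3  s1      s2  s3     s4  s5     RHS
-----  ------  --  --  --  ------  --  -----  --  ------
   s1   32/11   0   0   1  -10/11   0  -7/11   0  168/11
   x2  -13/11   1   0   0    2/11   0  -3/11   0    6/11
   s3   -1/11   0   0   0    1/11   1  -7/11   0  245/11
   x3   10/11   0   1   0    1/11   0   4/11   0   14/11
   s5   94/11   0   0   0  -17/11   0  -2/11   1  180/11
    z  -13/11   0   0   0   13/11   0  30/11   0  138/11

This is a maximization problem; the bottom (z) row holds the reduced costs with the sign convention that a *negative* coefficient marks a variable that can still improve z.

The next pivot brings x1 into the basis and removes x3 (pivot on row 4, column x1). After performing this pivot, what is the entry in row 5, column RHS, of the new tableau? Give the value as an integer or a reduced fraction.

22/5

Pivot element is row 4, column x1: 10/11.
Normalize row 4: new (row 4, RHS) = (14/11)/(10/11) = 7/5.
row 5 ← row 5 − (94/11)·(new row 4): 180/11 − (94/11)·(7/5) = 22/5.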